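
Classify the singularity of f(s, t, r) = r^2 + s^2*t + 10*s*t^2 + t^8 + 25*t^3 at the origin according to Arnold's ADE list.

D_{9}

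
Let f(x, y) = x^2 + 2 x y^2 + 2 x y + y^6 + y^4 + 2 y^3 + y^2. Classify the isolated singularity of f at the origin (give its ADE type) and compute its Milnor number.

Type A_{5}, Milnor number mu = 5.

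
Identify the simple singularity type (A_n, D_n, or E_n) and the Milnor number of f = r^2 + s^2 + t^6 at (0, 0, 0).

Type A_{5}, Milnor number mu = 5.

The Hessian of f at 0 has rank 2. Corank 1: A-series; mu = 5 gives A_5.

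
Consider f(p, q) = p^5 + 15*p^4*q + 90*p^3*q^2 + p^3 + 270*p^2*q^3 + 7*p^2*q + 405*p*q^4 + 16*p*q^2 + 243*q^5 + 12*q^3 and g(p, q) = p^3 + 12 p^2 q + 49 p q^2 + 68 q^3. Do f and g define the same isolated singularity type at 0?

No.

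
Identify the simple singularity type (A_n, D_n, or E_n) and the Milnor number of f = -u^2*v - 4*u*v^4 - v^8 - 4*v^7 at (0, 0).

Type D_{9}, Milnor number mu = 9.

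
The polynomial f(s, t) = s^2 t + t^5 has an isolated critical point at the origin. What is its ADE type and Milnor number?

The Hessian of f at 0 is [[0, 0], [0, 0]] with rank 0, so corank 2. A Groebner basis of the Jacobian ideal J(f) in C{s,t} is {s^2/5 + t^4, s^3, s*t}; counting standard monomials gives mu = 6. Corank 2; j^3 = s^2*t has shape L^2 M (L != M), so D-series; mu = 6 gives D_6.

Type D_{6}, Milnor number mu = 6.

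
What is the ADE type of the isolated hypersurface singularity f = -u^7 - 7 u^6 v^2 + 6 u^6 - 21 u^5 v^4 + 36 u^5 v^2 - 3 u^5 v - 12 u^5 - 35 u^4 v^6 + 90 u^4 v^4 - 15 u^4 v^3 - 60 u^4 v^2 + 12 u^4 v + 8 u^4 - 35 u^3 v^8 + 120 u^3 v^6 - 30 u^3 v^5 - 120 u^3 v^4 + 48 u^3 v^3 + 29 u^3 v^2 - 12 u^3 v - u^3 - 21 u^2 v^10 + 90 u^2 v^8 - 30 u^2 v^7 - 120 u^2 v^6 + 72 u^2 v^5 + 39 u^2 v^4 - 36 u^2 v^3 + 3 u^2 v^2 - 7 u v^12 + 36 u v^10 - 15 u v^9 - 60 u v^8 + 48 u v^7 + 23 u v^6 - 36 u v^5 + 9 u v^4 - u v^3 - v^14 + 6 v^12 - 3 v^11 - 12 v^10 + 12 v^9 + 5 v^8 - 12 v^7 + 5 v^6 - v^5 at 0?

The Hessian of f at 0 has rank 0. Corank 2; j^3 = -u^3 is a perfect cube, so E-series; the 4-jet and mu = 7 give E_7.

E_7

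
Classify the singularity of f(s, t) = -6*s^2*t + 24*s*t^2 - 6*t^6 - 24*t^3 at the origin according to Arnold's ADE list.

The Hessian of f at 0 has rank 0. Corank 2; j^3 = -6*t*(s - 2*t)^2 has shape L^2 M (L != M), so D-series; mu = 7 gives D_7.

D_7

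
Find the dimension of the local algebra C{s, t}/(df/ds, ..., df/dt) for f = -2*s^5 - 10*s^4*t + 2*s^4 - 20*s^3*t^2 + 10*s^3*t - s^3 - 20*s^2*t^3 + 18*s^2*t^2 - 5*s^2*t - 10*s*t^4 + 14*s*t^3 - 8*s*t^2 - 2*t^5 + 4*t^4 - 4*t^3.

6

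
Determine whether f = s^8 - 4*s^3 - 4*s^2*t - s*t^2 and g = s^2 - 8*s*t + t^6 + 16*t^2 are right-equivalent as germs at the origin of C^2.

No.

The Hessian of f at 0 has rank 0. Corank 2; j^3 = -s*(2*s + t)^2 has shape L^2 M (L != M), so D-series; mu = 9 gives D_9. The Hessian of g at 0 has rank 1. Corank 1: A-series; mu = 5 gives A_5. f is D_9 but g is A_5, hence not right-equivalent.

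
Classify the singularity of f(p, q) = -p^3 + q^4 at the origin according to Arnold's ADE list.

The Hessian of f at 0 has rank 0. Corank 2; j^3 = -p^3 is a perfect cube, so E-series; the 4-jet and mu = 6 give E_6.

E_6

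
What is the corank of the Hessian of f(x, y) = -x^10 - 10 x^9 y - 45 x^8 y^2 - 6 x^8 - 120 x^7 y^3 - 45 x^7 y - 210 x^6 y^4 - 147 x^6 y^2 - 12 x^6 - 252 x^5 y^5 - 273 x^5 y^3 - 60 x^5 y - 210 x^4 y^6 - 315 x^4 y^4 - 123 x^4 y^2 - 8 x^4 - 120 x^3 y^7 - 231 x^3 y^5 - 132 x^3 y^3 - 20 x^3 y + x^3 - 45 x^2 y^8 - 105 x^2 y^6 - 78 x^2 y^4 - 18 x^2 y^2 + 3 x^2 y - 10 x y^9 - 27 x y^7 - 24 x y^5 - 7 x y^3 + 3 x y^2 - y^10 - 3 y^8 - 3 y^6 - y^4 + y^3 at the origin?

2

The Hessian at 0 is [[0, 0], [0, 0]] of rank 0; hence corank 2.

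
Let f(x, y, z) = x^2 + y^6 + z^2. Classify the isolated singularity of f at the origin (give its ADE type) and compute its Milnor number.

The Hessian of f at 0 is [[2, 0, 0], [0, 0, 0], [0, 0, 2]] with rank 2, so corank 1. A Groebner basis of the Jacobian ideal J(f) in C{x,y,z} is {y^5, x, z}; counting standard monomials gives mu = 5. Corank 1: A-series; mu = 5 gives A_5.

Type A_5, Milnor number mu = 5.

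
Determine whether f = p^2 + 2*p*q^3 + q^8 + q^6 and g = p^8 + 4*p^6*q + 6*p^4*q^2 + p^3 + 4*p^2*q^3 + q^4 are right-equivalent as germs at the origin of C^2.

The Hessian of f at 0 is [[2, 0], [0, 0]] with rank 1, so corank 1. A Groebner basis of the Jacobian ideal J(f) in C{p,q} is {p^3, p^2*q, p + q^3}; counting standard monomials gives mu = 7. Corank 1: A-series; mu = 7 gives A_7. The Hessian of g at 0 is [[0, 0], [0, 0]] with rank 0, so corank 2. A Groebner basis of the Jacobian ideal J(g) in C{p,q} is {q^3, p^2}; counting standard monomials gives mu = 6. Corank 2; j^3 = p^3 is a perfect cube, so E-series; the 4-jet and mu = 6 give E_6. f is A_7 but g is E_6, hence not right-equivalent.

No.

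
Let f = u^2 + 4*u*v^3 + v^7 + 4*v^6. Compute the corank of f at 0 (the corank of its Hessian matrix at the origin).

The Hessian at 0 is [[2, 0], [0, 0]] of rank 1; hence corank 1.

1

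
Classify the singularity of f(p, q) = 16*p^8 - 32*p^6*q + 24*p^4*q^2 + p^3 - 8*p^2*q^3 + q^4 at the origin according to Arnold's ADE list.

E6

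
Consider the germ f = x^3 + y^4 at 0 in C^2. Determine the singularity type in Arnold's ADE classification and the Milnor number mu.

The Hessian of f at 0 is [[0, 0], [0, 0]] with rank 0, so corank 2. A Groebner basis of the Jacobian ideal J(f) in C{x,y} is {y^3, x^2}; counting standard monomials gives mu = 6. Corank 2; j^3 = x^3 is a perfect cube, so E-series; the 4-jet and mu = 6 give E_6.

Type E_6, Milnor number mu = 6.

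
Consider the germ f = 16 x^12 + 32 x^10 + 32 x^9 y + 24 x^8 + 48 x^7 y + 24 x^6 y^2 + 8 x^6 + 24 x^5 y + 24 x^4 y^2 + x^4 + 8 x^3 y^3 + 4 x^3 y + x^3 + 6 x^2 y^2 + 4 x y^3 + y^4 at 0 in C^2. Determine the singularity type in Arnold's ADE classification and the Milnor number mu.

The Hessian of f at 0 has rank 0. Corank 2; j^3 = x^3 is a perfect cube, so E-series; the 4-jet and mu = 6 give E_6.

Type E_{6}, Milnor number mu = 6.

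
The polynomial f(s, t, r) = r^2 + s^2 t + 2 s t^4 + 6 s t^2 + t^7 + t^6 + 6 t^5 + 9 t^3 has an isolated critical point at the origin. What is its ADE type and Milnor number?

Type D_{7}, Milnor number mu = 7.

The Hessian of f at 0 has rank 1. Corank 2; j^3 = t*(s + 3*t)^2 has shape L^2 M (L != M), so D-series; mu = 7 gives D_7.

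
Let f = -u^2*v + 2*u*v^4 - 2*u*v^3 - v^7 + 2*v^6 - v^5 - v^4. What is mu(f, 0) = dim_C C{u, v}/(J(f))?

5

The Hessian of f at 0 is [[0, 0], [0, 0]] with rank 0, so corank 2. A Groebner basis of the Jacobian ideal J(f) in C{u,v} is {u*v^2, u*v + v^3, u^2 - 4*u*v}; counting standard monomials gives mu = 5. Corank 2; j^3 = -u^2*v has shape L^2 M (L != M), so D-series; mu = 5 gives D_5.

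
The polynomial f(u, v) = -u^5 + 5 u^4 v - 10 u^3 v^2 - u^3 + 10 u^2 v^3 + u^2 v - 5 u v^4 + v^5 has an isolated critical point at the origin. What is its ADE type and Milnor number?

The Hessian of f at 0 has rank 0. Corank 2; j^3 = -u^2*(u - v) has shape L^2 M (L != M), so D-series; mu = 6 gives D_6.

Type D_{6}, Milnor number mu = 6.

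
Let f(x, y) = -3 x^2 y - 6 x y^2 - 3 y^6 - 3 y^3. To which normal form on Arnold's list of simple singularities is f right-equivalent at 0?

D_{7}

The Hessian of f at 0 has rank 0. Corank 2; j^3 = -3*y*(x + y)^2 has shape L^2 M (L != M), so D-series; mu = 7 gives D_7.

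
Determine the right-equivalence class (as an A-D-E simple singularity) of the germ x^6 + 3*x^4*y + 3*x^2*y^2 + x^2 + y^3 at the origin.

A2

The Hessian of f at 0 has rank 1. Corank 1: A-series; mu = 2 gives A_2.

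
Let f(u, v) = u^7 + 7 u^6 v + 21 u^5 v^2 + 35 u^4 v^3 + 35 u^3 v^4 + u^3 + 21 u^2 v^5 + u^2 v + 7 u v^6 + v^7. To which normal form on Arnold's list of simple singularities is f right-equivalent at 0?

D_8

The Hessian of f at 0 has rank 0. Corank 2; j^3 = u^2*(u + v) has shape L^2 M (L != M), so D-series; mu = 8 gives D_8.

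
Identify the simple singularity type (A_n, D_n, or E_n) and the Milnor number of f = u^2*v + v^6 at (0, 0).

The Hessian of f at 0 has rank 0. Corank 2; j^3 = u^2*v has shape L^2 M (L != M), so D-series; mu = 7 gives D_7.

Type D_{7}, Milnor number mu = 7.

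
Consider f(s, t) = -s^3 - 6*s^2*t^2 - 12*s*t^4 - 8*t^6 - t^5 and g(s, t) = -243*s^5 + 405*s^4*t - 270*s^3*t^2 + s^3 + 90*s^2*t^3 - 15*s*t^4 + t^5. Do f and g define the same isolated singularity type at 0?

Yes.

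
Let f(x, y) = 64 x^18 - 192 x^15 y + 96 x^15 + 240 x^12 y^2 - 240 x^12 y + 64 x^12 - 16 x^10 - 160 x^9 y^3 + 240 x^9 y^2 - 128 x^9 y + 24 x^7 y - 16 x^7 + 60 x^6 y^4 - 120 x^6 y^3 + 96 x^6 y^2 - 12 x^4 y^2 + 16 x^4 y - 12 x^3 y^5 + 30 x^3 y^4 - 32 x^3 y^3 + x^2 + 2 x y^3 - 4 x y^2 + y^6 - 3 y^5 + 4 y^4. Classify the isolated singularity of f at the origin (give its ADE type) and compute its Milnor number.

The Hessian of f at 0 is [[2, 0], [0, 0]] with rank 1, so corank 1. A Groebner basis of the Jacobian ideal J(f) in C{x,y} is {x + y^3 - 2*y^2, x^2, x*y + 2*x - 4*y^2}; counting standard monomials gives mu = 4. Corank 1: A-series; mu = 4 gives A_4.

Type A_{4}, Milnor number mu = 4.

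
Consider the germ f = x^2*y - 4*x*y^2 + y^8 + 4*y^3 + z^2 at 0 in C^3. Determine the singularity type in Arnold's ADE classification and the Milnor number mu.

The Hessian of f at 0 has rank 1. Corank 2; j^3 = y*(x - 2*y)^2 has shape L^2 M (L != M), so D-series; mu = 9 gives D_9.

Type D_9, Milnor number mu = 9.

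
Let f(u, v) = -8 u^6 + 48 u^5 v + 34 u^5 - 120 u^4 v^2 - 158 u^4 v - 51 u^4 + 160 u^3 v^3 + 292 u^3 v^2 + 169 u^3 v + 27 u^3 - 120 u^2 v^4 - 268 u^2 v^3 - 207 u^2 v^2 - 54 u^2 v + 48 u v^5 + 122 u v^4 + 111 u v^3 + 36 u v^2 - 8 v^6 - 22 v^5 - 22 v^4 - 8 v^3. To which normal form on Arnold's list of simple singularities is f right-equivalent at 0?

The Hessian of f at 0 has rank 0. Corank 2; j^3 = (3*u - 2*v)^3 is a perfect cube, so E-series; the 4-jet and mu = 7 give E_7.

E7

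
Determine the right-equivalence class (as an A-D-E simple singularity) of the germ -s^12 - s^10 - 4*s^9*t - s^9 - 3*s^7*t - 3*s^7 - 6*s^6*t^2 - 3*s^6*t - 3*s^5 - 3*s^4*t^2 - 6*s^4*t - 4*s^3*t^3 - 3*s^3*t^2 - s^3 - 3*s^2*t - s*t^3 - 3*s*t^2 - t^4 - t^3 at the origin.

The Hessian of f at 0 has rank 0. Corank 2; j^3 = -(s + t)^3 is a perfect cube, so E-series; the 4-jet and mu = 7 give E_7.

E7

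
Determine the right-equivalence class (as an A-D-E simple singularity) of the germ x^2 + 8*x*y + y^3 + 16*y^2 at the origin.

A_2

The Hessian of f at 0 is [[2, 8], [8, 32]] with rank 1, so corank 1. A Groebner basis of the Jacobian ideal J(f) in C{x,y} is {y^2, x + 4*y}; counting standard monomials gives mu = 2. Corank 1: A-series; mu = 2 gives A_2.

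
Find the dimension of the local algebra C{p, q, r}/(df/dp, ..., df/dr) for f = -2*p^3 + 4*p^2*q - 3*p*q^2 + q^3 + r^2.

4

The Hessian of f at 0 has rank 1. Corank 2; j^3 = -(p - q)*(2*p^2 - 2*p*q + q^2) splits into three distinct lines over C (the quadratic factor has nonzero discriminant), so D_4.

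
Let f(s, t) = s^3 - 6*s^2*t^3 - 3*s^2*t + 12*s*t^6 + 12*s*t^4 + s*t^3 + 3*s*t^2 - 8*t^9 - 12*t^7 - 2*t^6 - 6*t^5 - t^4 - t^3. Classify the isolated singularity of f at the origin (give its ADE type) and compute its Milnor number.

The Hessian of f at 0 has rank 0. Corank 2; j^3 = (s - t)^3 is a perfect cube, so E-series; the 4-jet and mu = 7 give E_7.

Type E7, Milnor number mu = 7.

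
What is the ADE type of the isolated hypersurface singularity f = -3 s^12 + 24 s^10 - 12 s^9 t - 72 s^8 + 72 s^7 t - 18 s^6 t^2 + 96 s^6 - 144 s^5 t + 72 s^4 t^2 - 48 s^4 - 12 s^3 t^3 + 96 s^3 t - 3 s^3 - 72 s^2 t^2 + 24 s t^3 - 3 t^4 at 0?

The Hessian of f at 0 is [[0, 0], [0, 0]] with rank 0, so corank 2. A Groebner basis of the Jacobian ideal J(f) in C{s,t} is {t^4, s*t^2 - t^3/6, s^2}; counting standard monomials gives mu = 6. Corank 2; j^3 = -3*s^3 is a perfect cube, so E-series; the 4-jet and mu = 6 give E_6.

E_{6}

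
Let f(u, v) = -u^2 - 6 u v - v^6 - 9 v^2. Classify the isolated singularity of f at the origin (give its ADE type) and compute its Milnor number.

The Hessian of f at 0 has rank 1. Corank 1: A-series; mu = 5 gives A_5.

Type A_{5}, Milnor number mu = 5.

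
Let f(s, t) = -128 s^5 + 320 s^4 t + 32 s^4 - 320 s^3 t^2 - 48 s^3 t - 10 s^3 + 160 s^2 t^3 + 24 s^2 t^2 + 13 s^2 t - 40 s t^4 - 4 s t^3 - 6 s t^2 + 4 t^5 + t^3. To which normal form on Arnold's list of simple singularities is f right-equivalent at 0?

D_4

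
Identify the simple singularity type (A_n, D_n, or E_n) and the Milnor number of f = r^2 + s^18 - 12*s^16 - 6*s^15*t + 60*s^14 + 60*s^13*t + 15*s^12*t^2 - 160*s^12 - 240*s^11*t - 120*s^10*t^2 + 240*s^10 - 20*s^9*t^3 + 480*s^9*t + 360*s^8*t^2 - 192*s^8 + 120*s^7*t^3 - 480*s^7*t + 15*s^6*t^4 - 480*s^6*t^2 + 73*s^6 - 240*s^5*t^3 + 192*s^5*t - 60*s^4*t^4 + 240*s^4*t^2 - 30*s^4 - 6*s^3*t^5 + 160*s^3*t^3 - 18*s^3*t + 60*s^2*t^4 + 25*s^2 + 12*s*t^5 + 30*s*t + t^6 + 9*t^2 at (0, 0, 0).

Type A_{5}, Milnor number mu = 5.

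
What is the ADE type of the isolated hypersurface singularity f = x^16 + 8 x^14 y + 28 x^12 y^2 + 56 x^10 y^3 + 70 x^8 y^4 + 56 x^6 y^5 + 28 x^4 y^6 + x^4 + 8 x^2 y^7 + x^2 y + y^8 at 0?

D_9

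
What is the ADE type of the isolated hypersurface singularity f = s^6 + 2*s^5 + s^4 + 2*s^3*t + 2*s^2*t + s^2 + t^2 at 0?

A_1

The Hessian of f at 0 has rank 2. Corank 0: nondegenerate Morse point, so A_1.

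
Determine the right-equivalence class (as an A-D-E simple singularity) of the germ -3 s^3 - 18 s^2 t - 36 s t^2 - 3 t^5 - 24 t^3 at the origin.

E8

The Hessian of f at 0 is [[0, 0], [0, 0]] with rank 0, so corank 2. A Groebner basis of the Jacobian ideal J(f) in C{s,t} is {t^4, s^2 + 4*s*t + 4*t^2}; counting standard monomials gives mu = 8. Corank 2; j^3 = -3*(s + 2*t)^3 is a perfect cube, so E-series; the 5-jet and mu = 8 give E_8.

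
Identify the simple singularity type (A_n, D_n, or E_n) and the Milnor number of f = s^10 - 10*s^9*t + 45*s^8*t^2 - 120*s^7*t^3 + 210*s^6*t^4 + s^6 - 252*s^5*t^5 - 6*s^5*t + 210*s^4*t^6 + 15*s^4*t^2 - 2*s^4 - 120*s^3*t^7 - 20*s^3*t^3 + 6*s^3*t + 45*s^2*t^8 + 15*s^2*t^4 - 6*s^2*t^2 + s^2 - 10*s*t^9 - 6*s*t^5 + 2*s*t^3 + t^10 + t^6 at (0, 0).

Type A9, Milnor number mu = 9.

The Hessian of f at 0 has rank 1. Corank 1: A-series; mu = 9 gives A_9.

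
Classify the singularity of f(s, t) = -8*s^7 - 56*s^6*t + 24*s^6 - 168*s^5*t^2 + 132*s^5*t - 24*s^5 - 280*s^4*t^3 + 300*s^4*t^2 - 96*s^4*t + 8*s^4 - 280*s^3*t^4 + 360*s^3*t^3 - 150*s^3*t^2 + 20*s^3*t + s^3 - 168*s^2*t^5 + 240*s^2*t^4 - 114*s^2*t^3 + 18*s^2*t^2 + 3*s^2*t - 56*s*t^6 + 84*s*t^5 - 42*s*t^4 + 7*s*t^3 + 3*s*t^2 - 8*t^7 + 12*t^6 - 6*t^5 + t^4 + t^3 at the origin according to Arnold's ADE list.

E_{7}

The Hessian of f at 0 is [[0, 0], [0, 0]] with rank 0, so corank 2. A Groebner basis of the Jacobian ideal J(f) in C{s,t} is {3*s^2/4 + 3*s*t/2 + t^4 - t^3/4 + 3*t^2/4, s^3 + 9*s^2/4 + 9*s*t/2 + t^3/4 + 9*t^2/4, s^2*t - 7*s^2/4 - 7*s*t/2 - 5*t^3/12 - 7*t^2/4, s^2 + s*t^2 + 2*s*t + 2*t^3/3 + t^2}; counting standard monomials gives mu = 7. Corank 2; j^3 = (s + t)^3 is a perfect cube, so E-series; the 4-jet and mu = 7 give E_7.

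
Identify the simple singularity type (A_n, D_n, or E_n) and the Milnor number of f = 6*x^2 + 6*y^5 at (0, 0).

Type A4, Milnor number mu = 4.

The Hessian of f at 0 has rank 1. Corank 1: A-series; mu = 4 gives A_4.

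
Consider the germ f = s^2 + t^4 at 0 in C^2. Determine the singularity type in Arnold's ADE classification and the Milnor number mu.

The Hessian of f at 0 has rank 1. Corank 1: A-series; mu = 3 gives A_3.

Type A3, Milnor number mu = 3.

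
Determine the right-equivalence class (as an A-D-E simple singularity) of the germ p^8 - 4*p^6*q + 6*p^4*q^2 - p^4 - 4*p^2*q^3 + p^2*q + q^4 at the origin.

The Hessian of f at 0 is [[0, 0], [0, 0]] with rank 0, so corank 2. A Groebner basis of the Jacobian ideal J(f) in C{p,q} is {p^3, p^2/4 + q^3, p*q}; counting standard monomials gives mu = 5. Corank 2; j^3 = p^2*q has shape L^2 M (L != M), so D-series; mu = 5 gives D_5.

D5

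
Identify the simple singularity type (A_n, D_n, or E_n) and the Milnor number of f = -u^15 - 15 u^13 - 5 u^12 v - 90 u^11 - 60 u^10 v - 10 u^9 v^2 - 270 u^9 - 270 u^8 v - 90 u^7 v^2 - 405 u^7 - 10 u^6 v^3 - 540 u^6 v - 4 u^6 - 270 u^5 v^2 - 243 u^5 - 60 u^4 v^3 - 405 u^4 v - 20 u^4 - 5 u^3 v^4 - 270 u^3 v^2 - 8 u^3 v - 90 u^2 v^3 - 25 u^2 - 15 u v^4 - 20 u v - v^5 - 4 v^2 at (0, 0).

Type A4, Milnor number mu = 4.

The Hessian of f at 0 is [[-50, -20], [-20, -8]] with rank 1, so corank 1. A Groebner basis of the Jacobian ideal J(f) in C{u,v} is {-625*u/16 + v^3 - 125*v/8, u^2 - 4*v^2/25, u*v + 2*v^2/5}; counting standard monomials gives mu = 4. Corank 1: A-series; mu = 4 gives A_4.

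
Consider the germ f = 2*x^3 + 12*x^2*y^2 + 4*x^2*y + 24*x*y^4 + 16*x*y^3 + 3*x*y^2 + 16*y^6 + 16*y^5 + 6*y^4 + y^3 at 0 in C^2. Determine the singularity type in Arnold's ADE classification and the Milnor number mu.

Type D4, Milnor number mu = 4.

The Hessian of f at 0 has rank 0. Corank 2; j^3 = (x + y)*(2*x^2 + 2*x*y + y^2) splits into three distinct lines over C (the quadratic factor has nonzero discriminant), so D_4.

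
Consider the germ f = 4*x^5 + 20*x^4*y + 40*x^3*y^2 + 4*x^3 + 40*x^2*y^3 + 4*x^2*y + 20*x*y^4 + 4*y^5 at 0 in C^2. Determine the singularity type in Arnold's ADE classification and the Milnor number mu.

Type D_{6}, Milnor number mu = 6.

The Hessian of f at 0 has rank 0. Corank 2; j^3 = 4*x^2*(x + y) has shape L^2 M (L != M), so D-series; mu = 6 gives D_6.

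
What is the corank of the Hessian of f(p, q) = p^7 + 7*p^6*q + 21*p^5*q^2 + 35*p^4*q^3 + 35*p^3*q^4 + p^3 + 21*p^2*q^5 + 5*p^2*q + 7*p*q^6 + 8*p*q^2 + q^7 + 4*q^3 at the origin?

Hessian at 0 has rank 0.

2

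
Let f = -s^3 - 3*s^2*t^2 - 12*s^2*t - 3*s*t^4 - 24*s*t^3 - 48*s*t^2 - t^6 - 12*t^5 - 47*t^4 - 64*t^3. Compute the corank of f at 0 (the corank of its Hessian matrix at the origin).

The Hessian at 0 is [[0, 0], [0, 0]] of rank 0; hence corank 2.

2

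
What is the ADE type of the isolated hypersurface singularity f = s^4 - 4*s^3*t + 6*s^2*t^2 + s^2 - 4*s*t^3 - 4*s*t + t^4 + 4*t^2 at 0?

A_3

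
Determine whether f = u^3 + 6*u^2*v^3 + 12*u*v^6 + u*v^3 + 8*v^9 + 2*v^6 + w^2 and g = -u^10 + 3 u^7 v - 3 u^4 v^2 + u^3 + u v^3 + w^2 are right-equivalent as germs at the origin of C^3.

The Hessian of f at 0 is [[0, 0, 0], [0, 0, 0], [0, 0, 2]] with rank 1, so corank 2. A Groebner basis of the Jacobian ideal J(f) in C{u,v,w} is {u^3, u*v^2, 3*u^2 + v^3, w}; counting standard monomials gives mu = 7. Corank 2; j^3 = u^3 is a perfect cube, so E-series; the 4-jet and mu = 7 give E_7. The Hessian of g at 0 is [[0, 0, 0], [0, 0, 0], [0, 0, 2]] with rank 1, so corank 2. A Groebner basis of the Jacobian ideal J(g) in C{u,v,w} is {u^3, u*v^2, 3*u^2 + v^3, w}; counting standard monomials gives mu = 7. Corank 2; j^3 = u^3 is a perfect cube, so E-series; the 4-jet and mu = 7 give E_7. Both have type E_7, hence right-equivalent.

Yes.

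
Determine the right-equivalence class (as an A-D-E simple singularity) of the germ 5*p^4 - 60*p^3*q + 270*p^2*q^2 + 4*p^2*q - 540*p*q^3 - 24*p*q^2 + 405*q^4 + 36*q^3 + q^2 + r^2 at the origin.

A_3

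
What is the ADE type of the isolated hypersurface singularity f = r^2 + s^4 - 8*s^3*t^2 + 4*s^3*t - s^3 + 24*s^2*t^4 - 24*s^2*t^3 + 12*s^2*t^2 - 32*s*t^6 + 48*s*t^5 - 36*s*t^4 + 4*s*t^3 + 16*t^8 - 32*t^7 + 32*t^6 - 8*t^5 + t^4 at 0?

The Hessian of f at 0 is [[0, 0, 0], [0, 0, 0], [0, 0, 2]] with rank 1, so corank 2. A Groebner basis of the Jacobian ideal J(f) in C{s,t,r} is {s^3, s^2*t, -s^2/4 + s*t^2, 3*s^2/4 + t^3, r}; counting standard monomials gives mu = 6. Corank 2; j^3 = -s^3 is a perfect cube, so E-series; the 4-jet and mu = 6 give E_6.

E6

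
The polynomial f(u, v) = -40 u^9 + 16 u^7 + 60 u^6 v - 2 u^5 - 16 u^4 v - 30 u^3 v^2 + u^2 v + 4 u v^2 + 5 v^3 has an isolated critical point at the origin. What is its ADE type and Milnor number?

Type D_4, Milnor number mu = 4.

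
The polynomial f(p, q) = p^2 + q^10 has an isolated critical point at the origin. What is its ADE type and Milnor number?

Type A_9, Milnor number mu = 9.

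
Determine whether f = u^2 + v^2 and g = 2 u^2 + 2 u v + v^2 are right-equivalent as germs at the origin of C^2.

Yes.

The Hessian of f at 0 is [[2, 0], [0, 2]] with rank 2, so corank 0. A Groebner basis of the Jacobian ideal J(f) in C{u,v} is {u, v}; counting standard monomials gives mu = 1. Corank 0: nondegenerate Morse point, so A_1. The Hessian of g at 0 is [[4, 2], [2, 2]] with rank 2, so corank 0. A Groebner basis of the Jacobian ideal J(g) in C{u,v} is {u, v}; counting standard monomials gives mu = 1. Corank 0: nondegenerate Morse point, so A_1. Both have type A_1, hence right-equivalent.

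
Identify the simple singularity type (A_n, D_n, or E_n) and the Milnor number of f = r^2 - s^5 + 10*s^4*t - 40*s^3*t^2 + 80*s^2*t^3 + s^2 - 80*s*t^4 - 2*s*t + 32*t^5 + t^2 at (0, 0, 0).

Type A4, Milnor number mu = 4.

The Hessian of f at 0 has rank 2. Corank 1: A-series; mu = 4 gives A_4.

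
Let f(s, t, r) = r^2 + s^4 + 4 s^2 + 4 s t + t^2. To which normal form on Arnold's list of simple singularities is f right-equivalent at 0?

A_3

The Hessian of f at 0 has rank 2. Corank 1: A-series; mu = 3 gives A_3.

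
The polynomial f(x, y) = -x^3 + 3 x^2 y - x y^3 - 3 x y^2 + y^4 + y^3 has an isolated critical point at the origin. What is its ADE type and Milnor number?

Type E_7, Milnor number mu = 7.

The Hessian of f at 0 has rank 0. Corank 2; j^3 = -(x - y)^3 is a perfect cube, so E-series; the 4-jet and mu = 7 give E_7.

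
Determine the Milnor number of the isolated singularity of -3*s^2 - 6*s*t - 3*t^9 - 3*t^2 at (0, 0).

The Hessian of f at 0 is [[-6, -6], [-6, -6]] with rank 1, so corank 1. A Groebner basis of the Jacobian ideal J(f) in C{s,t} is {t^8, s + t}; counting standard monomials gives mu = 8. Corank 1: A-series; mu = 8 gives A_8.

8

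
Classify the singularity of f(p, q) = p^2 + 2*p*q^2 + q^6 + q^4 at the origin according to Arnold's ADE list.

The Hessian of f at 0 has rank 1. Corank 1: A-series; mu = 5 gives A_5.

A_5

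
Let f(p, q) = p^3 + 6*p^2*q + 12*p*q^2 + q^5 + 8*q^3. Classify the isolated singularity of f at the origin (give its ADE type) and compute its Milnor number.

Type E_{8}, Milnor number mu = 8.

The Hessian of f at 0 has rank 0. Corank 2; j^3 = (p + 2*q)^3 is a perfect cube, so E-series; the 5-jet and mu = 8 give E_8.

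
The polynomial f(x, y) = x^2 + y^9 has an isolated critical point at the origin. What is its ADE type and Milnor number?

The Hessian of f at 0 has rank 1. Corank 1: A-series; mu = 8 gives A_8.

Type A8, Milnor number mu = 8.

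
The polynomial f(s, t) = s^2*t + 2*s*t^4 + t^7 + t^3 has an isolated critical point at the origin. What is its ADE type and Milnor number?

Type D_{4}, Milnor number mu = 4.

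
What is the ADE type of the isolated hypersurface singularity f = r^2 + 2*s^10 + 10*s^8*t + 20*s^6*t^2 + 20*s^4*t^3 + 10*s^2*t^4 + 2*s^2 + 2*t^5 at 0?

The Hessian of f at 0 is [[4, 0, 0], [0, 0, 0], [0, 0, 2]] with rank 2, so corank 1. A Groebner basis of the Jacobian ideal J(f) in C{s,t,r} is {t^4, s, r}; counting standard monomials gives mu = 4. Corank 1: A-series; mu = 4 gives A_4.

A4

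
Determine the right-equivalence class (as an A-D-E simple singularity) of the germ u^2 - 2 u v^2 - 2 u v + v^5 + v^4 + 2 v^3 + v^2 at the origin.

The Hessian of f at 0 is [[2, -2], [-2, 2]] with rank 1, so corank 1. A Groebner basis of the Jacobian ideal J(f) in C{u,v} is {u^2 - 2*u*v + u - v, -u + v^2 + v}; counting standard monomials gives mu = 4. Corank 1: A-series; mu = 4 gives A_4.

A_4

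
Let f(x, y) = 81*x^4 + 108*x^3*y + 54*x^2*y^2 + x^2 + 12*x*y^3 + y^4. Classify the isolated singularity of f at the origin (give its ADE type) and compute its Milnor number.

Type A_3, Milnor number mu = 3.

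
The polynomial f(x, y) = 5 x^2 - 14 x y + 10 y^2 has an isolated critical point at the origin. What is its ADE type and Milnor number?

The Hessian of f at 0 has rank 2. Corank 0: nondegenerate Morse point, so A_1.

Type A_1, Milnor number mu = 1.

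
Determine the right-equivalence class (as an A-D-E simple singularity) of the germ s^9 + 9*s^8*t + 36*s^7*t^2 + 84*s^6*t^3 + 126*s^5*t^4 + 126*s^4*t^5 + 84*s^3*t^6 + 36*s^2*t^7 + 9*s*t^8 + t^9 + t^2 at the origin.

A_{8}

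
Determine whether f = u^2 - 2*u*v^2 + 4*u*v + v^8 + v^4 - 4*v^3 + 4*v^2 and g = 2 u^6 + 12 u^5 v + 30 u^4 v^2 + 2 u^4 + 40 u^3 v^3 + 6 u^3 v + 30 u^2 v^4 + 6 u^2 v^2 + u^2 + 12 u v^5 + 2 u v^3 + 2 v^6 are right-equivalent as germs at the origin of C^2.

The Hessian of f at 0 is [[2, 4], [4, 8]] with rank 1, so corank 1. A Groebner basis of the Jacobian ideal J(f) in C{u,v} is {u^4 - 24*u^3 - 112*u^2*v - 176*u^2 - 448*u*v - 192*u - 384*v, u^3*v + 6*u^3 + 24*u^2*v + 32*u^2 + 80*u*v + 32*u + 64*v, -u + v^2 - 2*v}; counting standard monomials gives mu = 7. Corank 1: A-series; mu = 7 gives A_7. The Hessian of g at 0 is [[2, 0], [0, 0]] with rank 1, so corank 1. A Groebner basis of the Jacobian ideal J(g) in C{u,v} is {u*v^2, u + v^3, u^2}; counting standard monomials gives mu = 5. Corank 1: A-series; mu = 5 gives A_5. f is A_7 but g is A_5, hence not right-equivalent.

No.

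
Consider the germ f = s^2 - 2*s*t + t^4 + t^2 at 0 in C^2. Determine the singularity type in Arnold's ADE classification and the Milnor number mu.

Type A_{3}, Milnor number mu = 3.

The Hessian of f at 0 is [[2, -2], [-2, 2]] with rank 1, so corank 1. A Groebner basis of the Jacobian ideal J(f) in C{s,t} is {t^3, s - t}; counting standard monomials gives mu = 3. Corank 1: A-series; mu = 3 gives A_3.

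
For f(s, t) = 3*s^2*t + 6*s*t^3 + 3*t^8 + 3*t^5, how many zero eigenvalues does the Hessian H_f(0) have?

Hessian at 0 has rank 0.

2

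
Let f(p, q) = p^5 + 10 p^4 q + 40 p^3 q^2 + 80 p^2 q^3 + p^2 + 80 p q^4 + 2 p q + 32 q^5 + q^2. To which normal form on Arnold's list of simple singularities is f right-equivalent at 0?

A_4

The Hessian of f at 0 is [[2, 2], [2, 2]] with rank 1, so corank 1. A Groebner basis of the Jacobian ideal J(f) in C{p,q} is {q^4, p + q}; counting standard monomials gives mu = 4. Corank 1: A-series; mu = 4 gives A_4.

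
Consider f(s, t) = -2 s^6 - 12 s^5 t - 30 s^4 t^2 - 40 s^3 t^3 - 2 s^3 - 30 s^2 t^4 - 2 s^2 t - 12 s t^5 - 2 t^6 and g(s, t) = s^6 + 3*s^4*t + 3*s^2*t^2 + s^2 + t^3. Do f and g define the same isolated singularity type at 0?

The Hessian of f at 0 is [[0, 0], [0, 0]] with rank 0, so corank 2. A Groebner basis of the Jacobian ideal J(f) in C{s,t} is {-s*t/6 + t^5, s*t^2, s^2 + s*t}; counting standard monomials gives mu = 7. Corank 2; j^3 = -2*s^2*(s + t) has shape L^2 M (L != M), so D-series; mu = 7 gives D_7. The Hessian of g at 0 is [[2, 0], [0, 0]] with rank 1, so corank 1. A Groebner basis of the Jacobian ideal J(g) in C{s,t} is {t^2, s}; counting standard monomials gives mu = 2. Corank 1: A-series; mu = 2 gives A_2. f is D_7 but g is A_2, hence not right-equivalent.

No.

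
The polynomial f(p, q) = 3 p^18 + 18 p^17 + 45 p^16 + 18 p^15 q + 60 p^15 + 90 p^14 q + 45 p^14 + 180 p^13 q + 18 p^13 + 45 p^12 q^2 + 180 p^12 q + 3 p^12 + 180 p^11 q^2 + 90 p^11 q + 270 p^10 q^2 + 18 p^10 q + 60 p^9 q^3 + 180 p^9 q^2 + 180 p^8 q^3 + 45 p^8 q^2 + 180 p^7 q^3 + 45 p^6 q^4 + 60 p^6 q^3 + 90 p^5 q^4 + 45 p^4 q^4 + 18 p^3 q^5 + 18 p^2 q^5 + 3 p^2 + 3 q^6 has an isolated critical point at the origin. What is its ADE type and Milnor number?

Type A_5, Milnor number mu = 5.

The Hessian of f at 0 has rank 1. Corank 1: A-series; mu = 5 gives A_5.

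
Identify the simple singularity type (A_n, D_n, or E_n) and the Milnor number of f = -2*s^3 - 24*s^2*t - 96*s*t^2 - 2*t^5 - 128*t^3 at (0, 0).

The Hessian of f at 0 has rank 0. Corank 2; j^3 = -2*(s + 4*t)^3 is a perfect cube, so E-series; the 5-jet and mu = 8 give E_8.

Type E_{8}, Milnor number mu = 8.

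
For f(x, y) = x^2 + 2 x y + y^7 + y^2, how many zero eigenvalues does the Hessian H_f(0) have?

1

Hessian at 0 has rank 1.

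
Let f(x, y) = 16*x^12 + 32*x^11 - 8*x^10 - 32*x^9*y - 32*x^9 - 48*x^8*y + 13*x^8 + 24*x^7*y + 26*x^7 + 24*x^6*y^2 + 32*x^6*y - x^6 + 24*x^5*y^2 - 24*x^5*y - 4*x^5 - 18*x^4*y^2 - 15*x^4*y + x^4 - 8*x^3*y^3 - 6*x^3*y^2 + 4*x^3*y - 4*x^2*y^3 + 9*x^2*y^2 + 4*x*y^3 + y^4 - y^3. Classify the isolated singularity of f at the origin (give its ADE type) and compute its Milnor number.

Type E_6, Milnor number mu = 6.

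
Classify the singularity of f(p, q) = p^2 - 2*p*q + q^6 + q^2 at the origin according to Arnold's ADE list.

A_{5}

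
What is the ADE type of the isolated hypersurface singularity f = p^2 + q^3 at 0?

The Hessian of f at 0 has rank 1. Corank 1: A-series; mu = 2 gives A_2.

A_2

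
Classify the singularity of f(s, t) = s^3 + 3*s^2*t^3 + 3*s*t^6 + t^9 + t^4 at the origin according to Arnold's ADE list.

E_6

The Hessian of f at 0 has rank 0. Corank 2; j^3 = s^3 is a perfect cube, so E-series; the 4-jet and mu = 6 give E_6.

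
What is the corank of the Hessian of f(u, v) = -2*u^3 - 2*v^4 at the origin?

Hessian at 0 has rank 0.

2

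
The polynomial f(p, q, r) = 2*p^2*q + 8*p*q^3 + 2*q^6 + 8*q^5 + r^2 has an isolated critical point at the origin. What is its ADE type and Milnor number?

The Hessian of f at 0 is [[0, 0, 0], [0, 0, 0], [0, 0, 2]] with rank 1, so corank 2. A Groebner basis of the Jacobian ideal J(f) in C{p,q,r} is {p^3, p^2*q + 2*p^2/3 + 4*p*q^2/3, p*q/2 + q^3, r}; counting standard monomials gives mu = 7. Corank 2; j^3 = 2*p^2*q has shape L^2 M (L != M), so D-series; mu = 7 gives D_7.

Type D_{7}, Milnor number mu = 7.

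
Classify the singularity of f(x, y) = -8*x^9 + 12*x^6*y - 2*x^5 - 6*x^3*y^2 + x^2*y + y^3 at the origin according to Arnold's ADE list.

D_4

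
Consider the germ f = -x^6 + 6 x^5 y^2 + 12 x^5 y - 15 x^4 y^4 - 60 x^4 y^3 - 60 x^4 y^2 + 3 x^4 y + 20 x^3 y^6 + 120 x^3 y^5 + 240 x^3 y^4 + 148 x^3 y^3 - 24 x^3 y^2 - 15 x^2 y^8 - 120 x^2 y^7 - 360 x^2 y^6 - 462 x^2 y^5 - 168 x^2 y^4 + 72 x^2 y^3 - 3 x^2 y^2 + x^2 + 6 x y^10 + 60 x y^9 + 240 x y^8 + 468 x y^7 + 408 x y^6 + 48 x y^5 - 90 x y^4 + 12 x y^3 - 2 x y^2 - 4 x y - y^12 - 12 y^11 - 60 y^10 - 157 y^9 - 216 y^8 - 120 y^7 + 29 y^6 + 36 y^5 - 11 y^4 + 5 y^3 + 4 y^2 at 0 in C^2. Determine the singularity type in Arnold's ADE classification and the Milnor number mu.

Type A_{2}, Milnor number mu = 2.

The Hessian of f at 0 has rank 1. Corank 1: A-series; mu = 2 gives A_2.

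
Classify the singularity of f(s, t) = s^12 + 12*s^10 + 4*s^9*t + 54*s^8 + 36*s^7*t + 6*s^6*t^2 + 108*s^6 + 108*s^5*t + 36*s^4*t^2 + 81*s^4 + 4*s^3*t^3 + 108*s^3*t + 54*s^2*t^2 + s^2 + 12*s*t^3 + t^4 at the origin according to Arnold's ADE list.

The Hessian of f at 0 has rank 1. Corank 1: A-series; mu = 3 gives A_3.

A_{3}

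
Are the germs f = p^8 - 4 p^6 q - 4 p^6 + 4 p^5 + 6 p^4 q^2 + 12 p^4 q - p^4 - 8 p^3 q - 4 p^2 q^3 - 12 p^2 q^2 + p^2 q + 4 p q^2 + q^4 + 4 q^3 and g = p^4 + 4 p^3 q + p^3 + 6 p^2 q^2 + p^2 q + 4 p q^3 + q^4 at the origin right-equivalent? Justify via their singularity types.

Yes.

The Hessian of f at 0 has rank 0. Corank 2; j^3 = q*(p + 2*q)^2 has shape L^2 M (L != M), so D-series; mu = 5 gives D_5. The Hessian of g at 0 has rank 0. Corank 2; j^3 = p^2*(p + q) has shape L^2 M (L != M), so D-series; mu = 5 gives D_5. Both have type D_5, hence right-equivalent.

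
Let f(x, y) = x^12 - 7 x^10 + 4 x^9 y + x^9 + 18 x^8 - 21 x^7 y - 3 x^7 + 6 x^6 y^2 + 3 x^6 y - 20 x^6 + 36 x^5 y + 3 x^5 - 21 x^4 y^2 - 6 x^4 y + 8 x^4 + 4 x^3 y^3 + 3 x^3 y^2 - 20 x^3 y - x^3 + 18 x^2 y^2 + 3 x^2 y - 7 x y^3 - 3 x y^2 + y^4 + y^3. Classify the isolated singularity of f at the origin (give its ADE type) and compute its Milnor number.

The Hessian of f at 0 has rank 0. Corank 2; j^3 = -(x - y)^3 is a perfect cube, so E-series; the 4-jet and mu = 7 give E_7.

Type E_7, Milnor number mu = 7.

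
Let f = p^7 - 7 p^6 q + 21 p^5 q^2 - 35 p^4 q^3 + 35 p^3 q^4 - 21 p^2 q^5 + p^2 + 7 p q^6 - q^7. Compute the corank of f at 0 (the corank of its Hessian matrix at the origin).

Hessian at 0 has rank 1.

1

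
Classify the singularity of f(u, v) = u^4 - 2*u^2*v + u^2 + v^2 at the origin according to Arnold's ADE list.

A_1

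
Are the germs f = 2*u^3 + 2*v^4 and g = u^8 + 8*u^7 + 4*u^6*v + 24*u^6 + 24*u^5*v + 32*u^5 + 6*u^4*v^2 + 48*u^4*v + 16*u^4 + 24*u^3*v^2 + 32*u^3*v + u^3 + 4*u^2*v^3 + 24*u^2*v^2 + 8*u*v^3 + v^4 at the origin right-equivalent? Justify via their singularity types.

The Hessian of f at 0 is [[0, 0], [0, 0]] with rank 0, so corank 2. A Groebner basis of the Jacobian ideal J(f) in C{u,v} is {v^3, u^2}; counting standard monomials gives mu = 6. Corank 2; j^3 = 2*u^3 is a perfect cube, so E-series; the 4-jet and mu = 6 give E_6. The Hessian of g at 0 is [[0, 0], [0, 0]] with rank 0, so corank 2. A Groebner basis of the Jacobian ideal J(g) in C{u,v} is {v^4, u*v^2 + v^3/6, u^2}; counting standard monomials gives mu = 6. Corank 2; j^3 = u^3 is a perfect cube, so E-series; the 4-jet and mu = 6 give E_6. Both have type E_6, hence right-equivalent.

Yes.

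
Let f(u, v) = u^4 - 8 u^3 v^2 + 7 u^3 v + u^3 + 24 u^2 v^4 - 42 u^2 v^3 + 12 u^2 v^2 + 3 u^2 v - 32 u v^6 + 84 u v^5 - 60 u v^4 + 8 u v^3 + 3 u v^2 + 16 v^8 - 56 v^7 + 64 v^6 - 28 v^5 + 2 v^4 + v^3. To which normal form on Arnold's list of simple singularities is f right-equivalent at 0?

The Hessian of f at 0 has rank 0. Corank 2; j^3 = (u + v)^3 is a perfect cube, so E-series; the 4-jet and mu = 7 give E_7.

E_{7}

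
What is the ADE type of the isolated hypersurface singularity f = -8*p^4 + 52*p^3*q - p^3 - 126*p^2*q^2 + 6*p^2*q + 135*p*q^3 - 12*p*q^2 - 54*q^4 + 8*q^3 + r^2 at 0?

E7

The Hessian of f at 0 is [[0, 0, 0], [0, 0, 0], [0, 0, 2]] with rank 1, so corank 2. A Groebner basis of the Jacobian ideal J(f) in C{p,q,r} is {3*p^2/4 - 3*p*q + q^4 + q^3/4 + 3*q^2, p^3 + 21*p^2/2 - 42*p*q - 9*q^3/2 + 42*q^2, p^2*q + 15*p^2/4 - 15*p*q - 11*q^3/4 + 15*q^2, p^2 + p*q^2 - 4*p*q - 5*q^3/3 + 4*q^2, r}; counting standard monomials gives mu = 7. Corank 2; j^3 = -(p - 2*q)^3 is a perfect cube, so E-series; the 4-jet and mu = 7 give E_7.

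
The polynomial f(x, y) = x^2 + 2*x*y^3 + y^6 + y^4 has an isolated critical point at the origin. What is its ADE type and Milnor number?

Type A3, Milnor number mu = 3.

The Hessian of f at 0 is [[2, 0], [0, 0]] with rank 1, so corank 1. A Groebner basis of the Jacobian ideal J(f) in C{x,y} is {y^3, x}; counting standard monomials gives mu = 3. Corank 1: A-series; mu = 3 gives A_3.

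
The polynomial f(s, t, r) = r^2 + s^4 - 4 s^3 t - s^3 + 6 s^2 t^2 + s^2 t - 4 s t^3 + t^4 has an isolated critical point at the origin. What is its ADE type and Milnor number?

The Hessian of f at 0 has rank 1. Corank 2; j^3 = -s^2*(s - t) has shape L^2 M (L != M), so D-series; mu = 5 gives D_5.

Type D_5, Milnor number mu = 5.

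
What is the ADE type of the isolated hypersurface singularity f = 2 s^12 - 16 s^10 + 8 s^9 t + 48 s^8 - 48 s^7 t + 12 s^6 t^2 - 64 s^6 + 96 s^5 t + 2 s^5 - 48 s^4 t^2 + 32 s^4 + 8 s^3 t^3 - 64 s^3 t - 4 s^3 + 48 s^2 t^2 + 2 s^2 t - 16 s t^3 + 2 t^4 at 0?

D_{5}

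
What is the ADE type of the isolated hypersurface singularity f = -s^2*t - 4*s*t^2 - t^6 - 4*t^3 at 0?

The Hessian of f at 0 has rank 0. Corank 2; j^3 = -t*(s + 2*t)^2 has shape L^2 M (L != M), so D-series; mu = 7 gives D_7.

D_{7}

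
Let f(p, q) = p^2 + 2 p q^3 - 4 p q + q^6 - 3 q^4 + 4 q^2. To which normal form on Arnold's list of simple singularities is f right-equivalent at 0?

The Hessian of f at 0 is [[2, -4], [-4, 8]] with rank 1, so corank 1. A Groebner basis of the Jacobian ideal J(f) in C{p,q} is {q^3, p - 2*q}; counting standard monomials gives mu = 3. Corank 1: A-series; mu = 3 gives A_3.

A_{3}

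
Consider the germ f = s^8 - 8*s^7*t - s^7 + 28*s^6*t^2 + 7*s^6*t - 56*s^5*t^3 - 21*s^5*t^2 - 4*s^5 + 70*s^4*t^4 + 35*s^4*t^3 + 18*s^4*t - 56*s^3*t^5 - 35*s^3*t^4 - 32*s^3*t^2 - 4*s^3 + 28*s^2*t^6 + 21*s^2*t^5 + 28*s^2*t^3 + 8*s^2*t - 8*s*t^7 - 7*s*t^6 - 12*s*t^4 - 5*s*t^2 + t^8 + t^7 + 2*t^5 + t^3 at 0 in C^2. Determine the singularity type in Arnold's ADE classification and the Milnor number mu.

Type D9, Milnor number mu = 9.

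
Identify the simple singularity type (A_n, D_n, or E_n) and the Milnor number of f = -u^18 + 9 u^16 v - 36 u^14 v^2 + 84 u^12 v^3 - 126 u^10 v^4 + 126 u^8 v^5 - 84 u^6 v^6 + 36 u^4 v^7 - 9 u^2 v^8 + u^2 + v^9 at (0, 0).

Type A_{8}, Milnor number mu = 8.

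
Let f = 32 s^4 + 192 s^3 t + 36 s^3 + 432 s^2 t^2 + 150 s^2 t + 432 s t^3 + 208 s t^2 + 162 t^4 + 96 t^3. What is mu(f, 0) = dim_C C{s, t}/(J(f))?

5

The Hessian of f at 0 is [[0, 0], [0, 0]] with rank 0, so corank 2. A Groebner basis of the Jacobian ideal J(f) in C{s,t} is {s*t^2 + 27*s*t/2 + 18*t^2, -81*s*t/8 + t^3 - 27*t^2/2, s^2 + 17*s*t/6 + 2*t^2}; counting standard monomials gives mu = 5. Corank 2; j^3 = 2*(2*s + 3*t)*(3*s + 4*t)^2 has shape L^2 M (L != M), so D-series; mu = 5 gives D_5.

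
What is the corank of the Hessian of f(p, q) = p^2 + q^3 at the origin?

1

Hessian at 0 has rank 1.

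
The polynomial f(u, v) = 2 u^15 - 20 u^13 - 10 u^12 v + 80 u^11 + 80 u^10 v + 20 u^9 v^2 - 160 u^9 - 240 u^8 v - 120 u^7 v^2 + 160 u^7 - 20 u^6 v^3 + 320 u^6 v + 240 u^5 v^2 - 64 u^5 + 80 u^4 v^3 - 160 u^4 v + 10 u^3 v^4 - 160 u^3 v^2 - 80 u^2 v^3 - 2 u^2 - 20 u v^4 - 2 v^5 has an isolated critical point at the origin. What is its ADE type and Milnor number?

The Hessian of f at 0 has rank 1. Corank 1: A-series; mu = 4 gives A_4.

Type A4, Milnor number mu = 4.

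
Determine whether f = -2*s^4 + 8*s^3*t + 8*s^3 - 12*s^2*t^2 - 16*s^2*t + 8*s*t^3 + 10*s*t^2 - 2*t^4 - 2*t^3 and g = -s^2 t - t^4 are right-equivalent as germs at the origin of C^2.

Yes.

The Hessian of f at 0 has rank 0. Corank 2; j^3 = 2*(s - t)*(2*s - t)^2 has shape L^2 M (L != M), so D-series; mu = 5 gives D_5. The Hessian of g at 0 has rank 0. Corank 2; j^3 = -s^2*t has shape L^2 M (L != M), so D-series; mu = 5 gives D_5. Both have type D_5, hence right-equivalent.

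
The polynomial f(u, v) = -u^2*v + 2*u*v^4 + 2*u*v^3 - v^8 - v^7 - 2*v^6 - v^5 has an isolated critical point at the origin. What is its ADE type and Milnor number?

Type D9, Milnor number mu = 9.

The Hessian of f at 0 has rank 0. Corank 2; j^3 = -u^2*v has shape L^2 M (L != M), so D-series; mu = 9 gives D_9.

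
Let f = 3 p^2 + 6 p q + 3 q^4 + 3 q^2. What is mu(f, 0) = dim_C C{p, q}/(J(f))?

3

The Hessian of f at 0 is [[6, 6], [6, 6]] with rank 1, so corank 1. A Groebner basis of the Jacobian ideal J(f) in C{p,q} is {q^3, p + q}; counting standard monomials gives mu = 3. Corank 1: A-series; mu = 3 gives A_3.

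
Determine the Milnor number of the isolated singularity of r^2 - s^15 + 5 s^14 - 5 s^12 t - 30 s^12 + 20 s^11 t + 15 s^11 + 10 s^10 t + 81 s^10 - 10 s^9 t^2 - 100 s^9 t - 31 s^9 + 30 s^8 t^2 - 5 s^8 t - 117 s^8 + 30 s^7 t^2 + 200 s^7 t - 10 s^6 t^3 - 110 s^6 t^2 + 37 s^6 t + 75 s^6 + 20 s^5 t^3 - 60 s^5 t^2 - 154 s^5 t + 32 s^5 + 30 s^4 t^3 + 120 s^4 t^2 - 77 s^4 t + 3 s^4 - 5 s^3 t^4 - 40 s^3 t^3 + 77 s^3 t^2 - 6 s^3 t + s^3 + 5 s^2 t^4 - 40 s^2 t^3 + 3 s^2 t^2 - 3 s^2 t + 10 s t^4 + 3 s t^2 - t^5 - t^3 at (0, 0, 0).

8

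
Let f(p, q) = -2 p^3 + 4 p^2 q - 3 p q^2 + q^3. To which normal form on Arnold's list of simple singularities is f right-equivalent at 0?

The Hessian of f at 0 has rank 0. Corank 2; j^3 = -(p - q)*(2*p^2 - 2*p*q + q^2) splits into three distinct lines over C (the quadratic factor has nonzero discriminant), so D_4.

D_{4}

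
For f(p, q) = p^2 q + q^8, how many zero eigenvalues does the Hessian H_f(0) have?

Hessian at 0 has rank 0.

2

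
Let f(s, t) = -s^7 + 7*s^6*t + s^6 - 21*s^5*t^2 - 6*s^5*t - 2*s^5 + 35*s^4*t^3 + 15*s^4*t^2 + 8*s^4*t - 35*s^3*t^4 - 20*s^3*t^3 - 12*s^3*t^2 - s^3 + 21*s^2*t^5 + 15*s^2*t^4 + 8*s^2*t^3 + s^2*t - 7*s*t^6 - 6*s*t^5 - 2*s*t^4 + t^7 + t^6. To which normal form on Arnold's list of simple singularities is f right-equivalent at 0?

D7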